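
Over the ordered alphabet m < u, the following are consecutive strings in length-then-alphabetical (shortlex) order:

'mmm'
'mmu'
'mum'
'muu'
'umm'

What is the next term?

Treat umm as a base-2 numeral over the given alphabet and add one, carrying through any trailing u's.

umu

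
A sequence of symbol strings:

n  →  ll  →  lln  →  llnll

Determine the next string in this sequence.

Each term (from the third on) is the previous term followed by the one before it: term 3 = ll·n = lln.
So term 5 is llnll·lln.

llnlllln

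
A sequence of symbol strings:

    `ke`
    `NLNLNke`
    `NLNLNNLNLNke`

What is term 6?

Every step adds NLNLN at the front: s(k+1) = NLNLN·s(k).
From NLNLNNLNLNke, 3 further steps: NLNLNNLNLNke → NLNLNNLNLNNLNLNke → NLNLNNLNLNNLNLNNLNLNke → (answer).

NLNLNNLNLNNLNLNNLNLNNLNLNke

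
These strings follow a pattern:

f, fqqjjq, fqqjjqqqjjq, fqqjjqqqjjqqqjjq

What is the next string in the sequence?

fqqjjqqqjjqqqjjqqqjjq

The strings grow by a fixed suffix qqjjq each time.
So the next term is fqqjjqqqjjqqqjjq·qqjjq.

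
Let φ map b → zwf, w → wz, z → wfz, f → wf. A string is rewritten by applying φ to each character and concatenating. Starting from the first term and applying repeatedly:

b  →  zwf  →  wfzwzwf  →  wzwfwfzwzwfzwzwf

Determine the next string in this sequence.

Replace each of the 16 characters of wzwfwfzwzwfzwzwf in place — wz wfz wz wf wz wf wfz wz wfz wz wf wfz wz wfz wz wf — and concatenate.

wzwfzwzwfwzwfwfzwzwfzwzwfwfzwzwfzwzwf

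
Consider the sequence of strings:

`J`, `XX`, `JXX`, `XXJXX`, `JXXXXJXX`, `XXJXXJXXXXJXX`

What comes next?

JXXXXJXXXXJXXJXXXXJXX

This is a Fibonacci-style word recurrence s(k) = s(k−2)·s(k−1): e.g. J·XX = JXX.
The next term joins JXXXXJXX and XXJXXJXXXXJXX.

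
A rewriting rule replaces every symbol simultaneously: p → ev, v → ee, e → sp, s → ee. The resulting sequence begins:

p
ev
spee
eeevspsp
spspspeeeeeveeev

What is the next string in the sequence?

Rewriting the 16 symbols of spspspeeeeeveeev one by one yields ee ev ee ev ee ev sp sp sp sp sp ee sp sp sp ee; concatenated:

eeeveeeveeevspspspspspeespspspee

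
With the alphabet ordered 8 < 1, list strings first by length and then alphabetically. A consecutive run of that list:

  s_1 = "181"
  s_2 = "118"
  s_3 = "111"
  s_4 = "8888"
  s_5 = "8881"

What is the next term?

Treat 8881 as a base-2 numeral over the given alphabet and add one, carrying through any trailing 1's.

8818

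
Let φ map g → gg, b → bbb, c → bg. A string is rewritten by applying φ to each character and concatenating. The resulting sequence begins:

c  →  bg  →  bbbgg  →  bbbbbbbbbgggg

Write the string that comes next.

Rewriting the 13 symbols of bbbbbbbbbgggg one by one yields bbb bbb bbb bbb bbb bbb bbb bbb bbb gg gg gg gg; concatenated:

bbbbbbbbbbbbbbbbbbbbbbbbbbbgggggggg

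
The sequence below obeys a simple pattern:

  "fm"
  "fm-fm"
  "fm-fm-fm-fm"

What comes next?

fm-fm-fm-fm-fm-fm-fm-fm

Each string is two copies of the previous one joined by '-'.
One more doubling of fm-fm-fm-fm gives the answer.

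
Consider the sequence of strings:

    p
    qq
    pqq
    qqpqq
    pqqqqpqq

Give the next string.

qqpqqpqqqqpqq

From term 3 onward, concatenate the second-to-last term with the last: p·qq = pqq, qq·pqq = qqpqq, …
Continuing: qqpqq · pqqqqpqq gives term 6.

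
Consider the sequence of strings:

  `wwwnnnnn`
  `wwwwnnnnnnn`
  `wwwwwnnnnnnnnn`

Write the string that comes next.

Each string has the form w^{n} n^{2n-1}, where the shown terms are n = 3, 4, 5.
At n = 6 the blocks have lengths 6, 11.

wwwwwwnnnnnnnnnnn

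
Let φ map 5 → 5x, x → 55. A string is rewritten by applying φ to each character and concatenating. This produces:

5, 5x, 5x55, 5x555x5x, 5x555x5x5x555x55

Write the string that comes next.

Rewriting the 16 symbols of 5x555x5x5x555x55 one by one yields 5x 55 5x 5x 5x 55 5x 55 5x 55 5x 5x 5x 55 5x 5x; concatenated:

5x555x5x5x555x555x555x5x5x555x5x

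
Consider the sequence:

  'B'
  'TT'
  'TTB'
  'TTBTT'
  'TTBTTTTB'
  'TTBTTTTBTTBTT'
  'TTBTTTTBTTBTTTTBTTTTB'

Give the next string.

TTBTTTTBTTBTTTTBTTTTBTTBTTTTBTTBTT

From term 3 onward, concatenate the last term with the second-to-last: TT·B = TTB, TTB·TT = TTBTT, …
The next term joins TTBTTTTBTTBTTTTBTTTTB and TTBTTTTBTTBTT.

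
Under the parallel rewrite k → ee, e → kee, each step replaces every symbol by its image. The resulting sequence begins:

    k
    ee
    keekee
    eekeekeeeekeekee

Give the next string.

keekeeeekeekeeeekeekeekeekeeeekeekeeeekeekee

φ(eekeekeeeekeekee) expands symbol-by-symbol to kee kee ee kee kee ee kee kee kee kee ee kee kee ee kee kee; joining the 16 pieces gives the next term.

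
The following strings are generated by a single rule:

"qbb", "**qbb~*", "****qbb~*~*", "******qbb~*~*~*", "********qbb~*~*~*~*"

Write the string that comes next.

s(k+1) = **·s(k)·~*, so each term gains ** as a prefix and ~* as a suffix.
Applying this once more to ********qbb~*~*~*~*:

**********qbb~*~*~*~*~*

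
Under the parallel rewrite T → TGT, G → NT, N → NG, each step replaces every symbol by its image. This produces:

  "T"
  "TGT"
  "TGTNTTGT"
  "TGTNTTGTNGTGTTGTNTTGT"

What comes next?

TGTNTTGTNGTGTTGTNTTGTNGNTTGTNTTGTTGTNTTGTNGTGTTGTNTTGT

φ(TGTNTTGTNGTGTTGTNTTGT) expands symbol-by-symbol to TGT NT TGT NG TGT TGT NT TGT NG NT TGT NT TGT TGT NT TGT NG TGT TGT NT TGT; joining the 21 pieces gives the next term.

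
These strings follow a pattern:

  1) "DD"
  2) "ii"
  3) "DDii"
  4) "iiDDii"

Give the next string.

DDiiiiDDii

From term 3 onward, concatenate the second-to-last term with the last: DD·ii = DDii, ii·DDii = iiDDii, …
Continuing: DDii · iiDDii gives term 5.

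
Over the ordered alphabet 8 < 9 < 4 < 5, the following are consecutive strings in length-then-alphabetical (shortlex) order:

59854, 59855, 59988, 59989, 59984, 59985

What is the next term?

59998

Treat 59985 as a base-4 numeral over the given alphabet and add one, carrying through any trailing 5's.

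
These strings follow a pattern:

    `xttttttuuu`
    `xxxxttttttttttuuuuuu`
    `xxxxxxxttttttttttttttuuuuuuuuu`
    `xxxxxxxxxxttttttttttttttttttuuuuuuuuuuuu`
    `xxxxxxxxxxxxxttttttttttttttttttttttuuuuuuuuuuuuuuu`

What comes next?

The n-th term is 3n-2 x's then 4n+2 t's then 3n u's (n = 1, 2, …).
Setting n = 6 gives 16, 26, 18 characters in each block.

xxxxxxxxxxxxxxxxttttttttttttttttttttttttttuuuuuuuuuuuuuuuuuu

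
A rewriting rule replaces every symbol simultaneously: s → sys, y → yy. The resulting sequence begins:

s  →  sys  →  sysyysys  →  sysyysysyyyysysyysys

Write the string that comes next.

Rewriting the 20 symbols of sysyysysyyyysysyysys one by one yields sys yy sys yy yy sys yy sys yy yy yy yy sys yy sys yy yy sys yy sys; concatenated:

sysyysysyyyysysyysysyyyyyyyysysyysysyyyysysyysys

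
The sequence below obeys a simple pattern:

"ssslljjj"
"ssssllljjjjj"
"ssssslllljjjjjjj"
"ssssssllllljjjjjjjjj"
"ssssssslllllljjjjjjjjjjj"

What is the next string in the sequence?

Term n consists of n+1 s's, followed by n l's, followed by 2n-1 j's, where the shown terms are n = 2, 3, 4, 5, 6.
At n = 7 the blocks have lengths 8, 7, 13.

ssssssssllllllljjjjjjjjjjjjj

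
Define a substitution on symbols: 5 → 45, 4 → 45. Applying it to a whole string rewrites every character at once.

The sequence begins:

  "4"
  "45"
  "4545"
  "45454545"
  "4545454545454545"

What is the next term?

Rewriting the 16 symbols of 4545454545454545 one by one yields 45 45 45 45 45 45 45 45 45 45 45 45 45 45 45 45; concatenated:

45454545454545454545454545454545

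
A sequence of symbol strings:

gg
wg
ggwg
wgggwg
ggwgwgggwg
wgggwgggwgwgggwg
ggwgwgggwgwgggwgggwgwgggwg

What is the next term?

Each term (from the third on) is the two preceding terms concatenated in order: term 3 = gg·wg = ggwg.
So term 8 is wgggwgggwgwgggwg·ggwgwgggwgwgggwgggwgwgggwg.

wgggwgggwgwgggwgggwgwgggwgwgggwgggwgwgggwg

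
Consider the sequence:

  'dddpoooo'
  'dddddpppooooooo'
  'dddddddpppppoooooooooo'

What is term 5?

Each string has the form d^{2n+1} p^{2n-1} o^{3n+1} (n = 1, 2, …).
For term 5, n = 5, so the run lengths are 11, 9, 16.

dddddddddddpppppppppoooooooooooooooo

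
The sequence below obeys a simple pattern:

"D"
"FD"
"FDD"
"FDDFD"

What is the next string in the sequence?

FDDFDFDD

Each term (from the third on) is the previous term followed by the one before it: term 3 = FD·D = FDD.
The next term joins FDDFD and FDD.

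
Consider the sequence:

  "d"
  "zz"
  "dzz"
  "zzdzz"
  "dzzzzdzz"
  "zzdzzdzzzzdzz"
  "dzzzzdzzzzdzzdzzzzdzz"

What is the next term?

zzdzzdzzzzdzzdzzzzdzzzzdzzdzzzzdzz

This is a Fibonacci-style word recurrence s(k) = s(k−2)·s(k−1): e.g. d·zz = dzz.
So term 8 is zzdzzdzzzzdzz·dzzzzdzzzzdzzdzzzzdzz.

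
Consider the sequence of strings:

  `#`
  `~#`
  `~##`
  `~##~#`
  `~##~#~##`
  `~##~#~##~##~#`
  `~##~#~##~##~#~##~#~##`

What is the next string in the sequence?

~##~#~##~##~#~##~#~##~##~#~##~##~#

This is a Fibonacci-style word recurrence s(k) = s(k−1)·s(k−2): e.g. ~#·# = ~##.
So term 8 is ~##~#~##~##~#~##~#~##·~##~#~##~##~#.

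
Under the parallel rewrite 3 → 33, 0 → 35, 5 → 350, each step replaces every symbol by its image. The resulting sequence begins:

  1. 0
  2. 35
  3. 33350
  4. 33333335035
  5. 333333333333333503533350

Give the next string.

333333333333333333333333333333350353335033333335035

φ(333333333333333503533350) expands symbol-by-symbol to 33 33 33 33 33 33 33 33 33 33 33 33 33 33 33 350 35 33 350 33 33 33 350 35; joining the 24 pieces gives the next term.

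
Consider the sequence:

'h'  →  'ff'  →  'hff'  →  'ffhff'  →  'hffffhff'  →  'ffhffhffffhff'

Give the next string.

hffffhffffhffhffffhff

Each term (from the third on) is the two preceding terms concatenated in order: term 3 = h·ff = hff.
The next term joins hffffhff and ffhffhffffhff.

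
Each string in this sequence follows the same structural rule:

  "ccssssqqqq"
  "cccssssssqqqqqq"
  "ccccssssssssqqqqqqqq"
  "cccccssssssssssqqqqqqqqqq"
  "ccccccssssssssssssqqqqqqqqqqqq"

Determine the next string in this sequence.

Reading off run lengths: c runs 2, 3, 4, 5, 6; s runs 4, 6, 8, 10, 12; q runs 4, 6, 8, 10, 12 — each is linear in n, where the shown terms are n = 2, 3, 4, 5, 6.
At n = 7 the blocks have lengths 7, 14, 14.

cccccccssssssssssssssqqqqqqqqqqqqqq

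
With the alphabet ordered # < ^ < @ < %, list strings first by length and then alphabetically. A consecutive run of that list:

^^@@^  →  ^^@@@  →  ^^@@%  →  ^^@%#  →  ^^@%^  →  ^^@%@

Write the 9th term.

Continuing the enumeration 3 steps past ^^@%@: ^^@%@ → ^^@%% → ^^%## → (answer).

^^%#^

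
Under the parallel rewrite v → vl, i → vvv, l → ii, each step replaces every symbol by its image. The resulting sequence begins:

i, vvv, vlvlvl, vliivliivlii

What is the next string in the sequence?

vliivvvvvvvliivvvvvvvliivvvvvv

Apply φ to vliivliivlii symbol by symbol: v→vl, l→ii, i→vvv, i→vvv, v→vl, l→ii, i→vvv, i→vvv, v→vl, l→ii, i→vvv, i→vvv; joined: vl ii vvv vvv vl ii vvv vvv vl ii vvv vvv.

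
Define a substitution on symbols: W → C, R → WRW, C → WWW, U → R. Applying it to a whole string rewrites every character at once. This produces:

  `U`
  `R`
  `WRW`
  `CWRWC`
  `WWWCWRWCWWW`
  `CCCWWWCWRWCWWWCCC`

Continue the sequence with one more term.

Rewriting the 17 symbols of CCCWWWCWRWCWWWCCC one by one yields WWW WWW WWW C C C WWW C WRW C WWW C C C WWW WWW WWW; concatenated:

WWWWWWWWWCCCWWWCWRWCWWWCCCWWWWWWWWW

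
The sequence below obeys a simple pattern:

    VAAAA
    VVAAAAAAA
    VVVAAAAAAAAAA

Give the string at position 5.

VVVVVAAAAAAAAAAAAAAAA

Term n consists of n V's, followed by 3n+1 A's (n = 1, 2, …).
Setting n = 5 gives 5, 16 characters in each block.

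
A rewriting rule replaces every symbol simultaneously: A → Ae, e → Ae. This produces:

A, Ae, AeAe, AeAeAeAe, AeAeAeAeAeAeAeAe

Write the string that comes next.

AeAeAeAeAeAeAeAeAeAeAeAeAeAeAeAe

Replace each of the 16 characters of AeAeAeAeAeAeAeAe in place — Ae Ae Ae Ae Ae Ae Ae Ae Ae Ae Ae Ae Ae Ae Ae Ae — and concatenate.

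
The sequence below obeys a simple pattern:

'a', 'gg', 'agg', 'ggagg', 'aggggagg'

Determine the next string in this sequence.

ggaggaggggagg

This is a Fibonacci-style word recurrence s(k) = s(k−2)·s(k−1): e.g. a·gg = agg.
The next term joins ggagg and aggggagg.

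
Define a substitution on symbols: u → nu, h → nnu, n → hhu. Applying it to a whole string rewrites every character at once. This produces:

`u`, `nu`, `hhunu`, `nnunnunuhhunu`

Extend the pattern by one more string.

φ(nnunnunuhhunu) expands symbol-by-symbol to hhu hhu nu hhu hhu nu hhu nu nnu nnu nu hhu nu; joining the 13 pieces gives the next term.

hhuhhunuhhuhhunuhhununnunnunuhhunu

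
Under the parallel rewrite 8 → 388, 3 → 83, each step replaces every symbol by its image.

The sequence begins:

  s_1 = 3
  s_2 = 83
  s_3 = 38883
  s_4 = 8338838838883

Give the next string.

3888383388388833883888338838838883

Replace each of the 13 characters of 8338838838883 in place — 388 83 83 388 388 83 388 388 83 388 388 388 83 — and concatenate.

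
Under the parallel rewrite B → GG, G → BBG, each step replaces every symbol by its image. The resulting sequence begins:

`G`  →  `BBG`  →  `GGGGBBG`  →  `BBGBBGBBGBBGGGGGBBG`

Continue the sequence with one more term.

Rewriting the 19 symbols of BBGBBGBBGBBGGGGGBBG one by one yields GG GG BBG GG GG BBG GG GG BBG GG GG BBG BBG BBG BBG BBG GG GG BBG; concatenated:

GGGGBBGGGGGBBGGGGGBBGGGGGBBGBBGBBGBBGBBGGGGGBBG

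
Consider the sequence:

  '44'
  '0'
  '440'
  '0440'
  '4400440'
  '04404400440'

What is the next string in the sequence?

This is a Fibonacci-style word recurrence s(k) = s(k−2)·s(k−1): e.g. 44·0 = 440.
Continuing: 4400440 · 04404400440 gives term 7.

440044004404400440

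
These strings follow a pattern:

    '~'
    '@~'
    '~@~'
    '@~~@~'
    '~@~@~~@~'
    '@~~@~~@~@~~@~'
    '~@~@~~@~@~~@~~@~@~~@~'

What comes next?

Each term (from the third on) is the two preceding terms concatenated in order: term 3 = ~·@~ = ~@~.
The next term joins @~~@~~@~@~~@~ and ~@~@~~@~@~~@~~@~@~~@~.

@~~@~~@~@~~@~~@~@~~@~@~~@~~@~@~~@~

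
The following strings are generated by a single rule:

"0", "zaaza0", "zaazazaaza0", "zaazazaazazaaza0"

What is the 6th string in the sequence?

zaazazaazazaazazaazazaaza0

Every step adds zaaza at the front: s(k+1) = zaaza·s(k).
From zaazazaazazaaza0, 2 further steps: zaazazaazazaaza0 → zaazazaazazaazazaaza0 → (answer).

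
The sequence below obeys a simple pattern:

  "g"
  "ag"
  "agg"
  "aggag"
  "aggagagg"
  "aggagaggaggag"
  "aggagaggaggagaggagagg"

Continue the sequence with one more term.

This is a Fibonacci-style word recurrence s(k) = s(k−1)·s(k−2): e.g. ag·g = agg.
So term 8 is aggagaggaggagaggagagg·aggagaggaggag.

aggagaggaggagaggagaggaggagaggaggag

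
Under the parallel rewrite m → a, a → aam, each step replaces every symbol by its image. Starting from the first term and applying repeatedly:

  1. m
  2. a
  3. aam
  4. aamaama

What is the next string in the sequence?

Expanding aamaama: a→aam, a→aam, m→a, a→aam, a→aam, m→a, a→aam. Concatenated: aam aam a aam aam a aam.

aamaamaaamaamaaam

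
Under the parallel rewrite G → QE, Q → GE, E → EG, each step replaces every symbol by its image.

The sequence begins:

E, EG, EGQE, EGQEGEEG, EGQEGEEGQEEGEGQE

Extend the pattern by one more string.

EGQEGEEGQEEGEGQEGEEGEGQEEGQEGEEG

Applying the rule to each of the 16 symbols of EGQEGEEGQEEGEGQE gives the pieces EG QE GE EG QE EG EG QE GE EG EG QE EG QE GE EG, which concatenate to the answer.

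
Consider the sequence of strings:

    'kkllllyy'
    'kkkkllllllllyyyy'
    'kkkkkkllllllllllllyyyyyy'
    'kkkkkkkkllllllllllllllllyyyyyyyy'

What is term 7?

kkkkkkkkkkkkkkllllllllllllllllllllllllllllyyyyyyyyyyyyyy

Reading off run lengths: k runs 2, 4, 6, 8; l runs 4, 8, 12, 16; y runs 2, 4, 6, 8 — each is linear in n (n = 1, 2, …).
At n = 7 the blocks have lengths 14, 28, 14.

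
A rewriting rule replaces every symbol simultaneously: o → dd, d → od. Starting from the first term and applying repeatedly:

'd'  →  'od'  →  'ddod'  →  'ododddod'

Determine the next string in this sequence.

ddodddodododddod

Rewriting each symbol of ododddod: o→dd, d→od, o→dd, d→od, d→od, d→od, o→dd, d→od, which concatenates to dd od dd od od od dd od.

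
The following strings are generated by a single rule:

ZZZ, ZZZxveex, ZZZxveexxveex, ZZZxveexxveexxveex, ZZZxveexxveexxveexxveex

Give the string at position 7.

The strings grow by a fixed suffix xveex each time.
From ZZZxveexxveexxveexxveex, 2 further steps: ZZZxveexxveexxveexxveex → ZZZxveexxveexxveexxveexxveex → (answer).

ZZZxveexxveexxveexxveexxveexxveex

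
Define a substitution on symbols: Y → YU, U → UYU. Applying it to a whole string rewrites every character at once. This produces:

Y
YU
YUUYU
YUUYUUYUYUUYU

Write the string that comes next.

YUUYUUYUYUUYUUYUYUUYUYUUYUUYUYUUYU

Applying the rule to each of the 13 symbols of YUUYUUYUYUUYU gives the pieces YU UYU UYU YU UYU UYU YU UYU YU UYU UYU YU UYU, which concatenate to the answer.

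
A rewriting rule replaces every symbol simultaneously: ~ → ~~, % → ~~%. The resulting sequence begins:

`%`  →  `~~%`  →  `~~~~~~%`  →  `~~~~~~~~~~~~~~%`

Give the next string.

Replace each of the 15 characters of ~~~~~~~~~~~~~~% in place — ~~ ~~ ~~ ~~ ~~ ~~ ~~ ~~ ~~ ~~ ~~ ~~ ~~ ~~ ~~% — and concatenate.

~~~~~~~~~~~~~~~~~~~~~~~~~~~~~~%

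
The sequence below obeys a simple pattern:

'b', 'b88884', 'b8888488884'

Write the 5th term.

Each term is the previous one with 88884 appended.
From b8888488884, 2 further steps: b8888488884 → b888848888488884 → (answer).

b88884888848888488884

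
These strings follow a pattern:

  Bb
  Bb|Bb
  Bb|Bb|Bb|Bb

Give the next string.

s(k+1) = s(k)·|·s(k) — each term doubles the last with '|' between the halves.
So the next term is two copies of Bb|Bb|Bb|Bb with '|' between the halves.

Bb|Bb|Bb|Bb|Bb|Bb|Bb|Bb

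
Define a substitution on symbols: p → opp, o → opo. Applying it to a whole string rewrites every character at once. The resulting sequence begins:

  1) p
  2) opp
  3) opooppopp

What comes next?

opooppopoopooppoppopooppopp

Expanding opooppopp: o→opo, p→opp, o→opo, o→opo, p→opp, p→opp, o→opo, p→opp, p→opp. Concatenated: opo opp opo opo opp opp opo opp opp.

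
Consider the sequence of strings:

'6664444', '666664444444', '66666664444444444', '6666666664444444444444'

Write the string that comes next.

Each string has the form 6^{2n+1} 4^{3n+1} (n = 1, 2, …).
For the next term, n = 5, so the run lengths are 11, 16.

666666666664444444444444444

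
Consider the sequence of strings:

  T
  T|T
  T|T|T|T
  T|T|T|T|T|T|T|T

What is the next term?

s(k+1) = s(k)·|·s(k) — each term doubles the last with '|' between the halves.
Doubling T|T|T|T|T|T|T|T with '|' between the halves:

T|T|T|T|T|T|T|T|T|T|T|T|T|T|T|T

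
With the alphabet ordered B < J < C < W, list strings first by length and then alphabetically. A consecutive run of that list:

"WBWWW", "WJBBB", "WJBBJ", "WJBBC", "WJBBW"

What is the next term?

WJBJB

Treat WJBBW as a base-4 numeral over the given alphabet and add one, carrying through any trailing W's.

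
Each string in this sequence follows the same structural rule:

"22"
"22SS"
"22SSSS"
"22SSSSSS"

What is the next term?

22SSSSSSSS

Every step adds SS to the end: s(k+1) = s(k)·SS.
One more step from 22SSSSSS gives the answer.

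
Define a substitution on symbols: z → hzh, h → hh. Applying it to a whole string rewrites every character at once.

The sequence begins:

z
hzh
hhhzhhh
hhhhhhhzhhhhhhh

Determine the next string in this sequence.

Rewriting the 15 symbols of hhhhhhhzhhhhhhh one by one yields hh hh hh hh hh hh hh hzh hh hh hh hh hh hh hh; concatenated:

hhhhhhhhhhhhhhhzhhhhhhhhhhhhhhh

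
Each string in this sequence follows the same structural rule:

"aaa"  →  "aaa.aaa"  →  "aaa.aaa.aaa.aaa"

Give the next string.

aaa.aaa.aaa.aaa.aaa.aaa.aaa.aaa

Each string is two copies of the previous one joined by '.'.
One more doubling of aaa.aaa.aaa.aaa gives the answer.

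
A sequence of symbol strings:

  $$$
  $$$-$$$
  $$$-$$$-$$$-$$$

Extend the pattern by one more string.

Every step duplicates the string with '-' between the halves.
So the next term is two copies of $$$-$$$-$$$-$$$ with '-' between the halves.

$$$-$$$-$$$-$$$-$$$-$$$-$$$-$$$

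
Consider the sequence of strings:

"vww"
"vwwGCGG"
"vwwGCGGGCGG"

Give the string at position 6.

vwwGCGGGCGGGCGGGCGGGCGG

Every step adds GCGG to the end: s(k+1) = s(k)·GCGG.
From vwwGCGGGCGG, 3 further steps: vwwGCGGGCGG → vwwGCGGGCGGGCGG → vwwGCGGGCGGGCGGGCGG → (answer).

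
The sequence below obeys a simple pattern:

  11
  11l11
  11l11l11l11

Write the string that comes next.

Every step duplicates the string with 'l' between the halves.
One more doubling of 11l11l11l11 gives the answer.

11l11l11l11l11l11l11l11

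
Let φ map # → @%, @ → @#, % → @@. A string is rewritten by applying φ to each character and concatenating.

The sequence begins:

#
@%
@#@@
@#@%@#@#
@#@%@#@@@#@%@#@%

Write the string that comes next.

Rewriting the 16 symbols of @#@%@#@@@#@%@#@% one by one yields @# @% @# @@ @# @% @# @# @# @% @# @@ @# @% @# @@; concatenated:

@#@%@#@@@#@%@#@#@#@%@#@@@#@%@#@@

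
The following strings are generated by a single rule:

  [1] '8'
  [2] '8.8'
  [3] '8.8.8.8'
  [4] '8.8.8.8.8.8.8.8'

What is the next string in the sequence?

s(k+1) = s(k)·.·s(k) — each term doubles the last with '.' between the halves.
Doubling 8.8.8.8.8.8.8.8 with '.' between the halves:

8.8.8.8.8.8.8.8.8.8.8.8.8.8.8.8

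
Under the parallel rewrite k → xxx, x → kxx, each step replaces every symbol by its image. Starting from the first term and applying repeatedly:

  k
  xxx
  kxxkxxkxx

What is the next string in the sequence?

xxxkxxkxxxxxkxxkxxxxxkxxkxx

Expanding kxxkxxkxx: k→xxx, x→kxx, x→kxx, k→xxx, x→kxx, x→kxx, k→xxx, x→kxx, x→kxx. Concatenated: xxx kxx kxx xxx kxx kxx xxx kxx kxx.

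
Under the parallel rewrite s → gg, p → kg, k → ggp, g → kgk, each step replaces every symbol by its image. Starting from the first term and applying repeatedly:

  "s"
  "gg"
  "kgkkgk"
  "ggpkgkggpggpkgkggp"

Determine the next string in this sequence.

Replace each of the 18 characters of ggpkgkggpggpkgkggp in place — kgk kgk kg ggp kgk ggp kgk kgk kg kgk kgk kg ggp kgk ggp kgk kgk kg — and concatenate.

kgkkgkkgggpkgkggpkgkkgkkgkgkkgkkgggpkgkggpkgkkgkkg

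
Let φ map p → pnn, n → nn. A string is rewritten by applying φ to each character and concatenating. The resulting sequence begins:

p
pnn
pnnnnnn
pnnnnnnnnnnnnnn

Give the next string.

φ(pnnnnnnnnnnnnnn) expands symbol-by-symbol to pnn nn nn nn nn nn nn nn nn nn nn nn nn nn nn; joining the 15 pieces gives the next term.

pnnnnnnnnnnnnnnnnnnnnnnnnnnnnnn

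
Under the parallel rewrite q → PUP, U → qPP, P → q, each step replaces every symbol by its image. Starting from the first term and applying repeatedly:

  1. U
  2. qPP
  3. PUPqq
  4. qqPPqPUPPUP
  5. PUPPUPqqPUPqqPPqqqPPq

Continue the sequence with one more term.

φ(PUPPUPqqPUPqqPPqqqPPq) expands symbol-by-symbol to q qPP q q qPP q PUP PUP q qPP q PUP PUP q q PUP PUP PUP q q PUP; joining the 21 pieces gives the next term.

qqPPqqqPPqPUPPUPqqPPqPUPPUPqqPUPPUPPUPqqPUP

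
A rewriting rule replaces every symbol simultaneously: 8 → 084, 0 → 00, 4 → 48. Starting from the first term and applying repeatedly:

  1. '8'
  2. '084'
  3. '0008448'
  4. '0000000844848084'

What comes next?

000000000000000844848084480840008448

Applying the rule to each of the 16 symbols of 0000000844848084 gives the pieces 00 00 00 00 00 00 00 084 48 48 084 48 084 00 084 48, which concatenate to the answer.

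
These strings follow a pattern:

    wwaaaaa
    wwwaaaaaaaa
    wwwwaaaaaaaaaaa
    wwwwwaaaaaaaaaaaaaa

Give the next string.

Each string has the form w^{n} a^{3n-1}, where the shown terms are n = 2, 3, 4, 5.
Setting n = 6 gives 6, 17 characters in each block.

wwwwwwaaaaaaaaaaaaaaaaa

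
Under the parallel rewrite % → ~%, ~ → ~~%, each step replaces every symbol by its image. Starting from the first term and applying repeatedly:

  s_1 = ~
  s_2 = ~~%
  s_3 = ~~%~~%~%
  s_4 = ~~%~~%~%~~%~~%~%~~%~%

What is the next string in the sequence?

Rewriting the 21 symbols of ~~%~~%~%~~%~~%~%~~%~% one by one yields ~~% ~~% ~% ~~% ~~% ~% ~~% ~% ~~% ~~% ~% ~~% ~~% ~% ~~% ~% ~~% ~~% ~% ~~% ~%; concatenated:

~~%~~%~%~~%~~%~%~~%~%~~%~~%~%~~%~~%~%~~%~%~~%~~%~%~~%~%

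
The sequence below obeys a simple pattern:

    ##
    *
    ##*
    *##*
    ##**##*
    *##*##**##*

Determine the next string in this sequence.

##**##**##*##**##*

This is a Fibonacci-style word recurrence s(k) = s(k−2)·s(k−1): e.g. ##·* = ##*.
The next term joins ##**##* and *##*##**##*.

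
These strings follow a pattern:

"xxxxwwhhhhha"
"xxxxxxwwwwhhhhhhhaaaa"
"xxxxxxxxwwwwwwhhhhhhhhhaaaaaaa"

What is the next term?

xxxxxxxxxxwwwwwwwwhhhhhhhhhhhaaaaaaaaaa

Each string has the form x^{2n+2} w^{2n} h^{2n+3} a^{3n-2} (n = 1, 2, …).
Setting n = 4 gives 10, 8, 11, 10 characters in each block.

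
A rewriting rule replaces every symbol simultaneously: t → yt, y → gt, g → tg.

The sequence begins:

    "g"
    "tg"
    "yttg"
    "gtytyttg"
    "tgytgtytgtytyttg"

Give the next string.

φ(tgytgtytgtytyttg) expands symbol-by-symbol to yt tg gt yt tg yt gt yt tg yt gt yt gt yt yt tg; joining the 16 pieces gives the next term.

yttggtyttgytgtyttgytgtytgtytyttg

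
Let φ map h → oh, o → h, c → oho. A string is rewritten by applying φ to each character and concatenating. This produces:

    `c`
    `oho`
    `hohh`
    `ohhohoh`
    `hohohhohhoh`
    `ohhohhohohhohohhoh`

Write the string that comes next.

Rewriting the 18 symbols of ohhohhohohhohohhoh one by one yields h oh oh h oh oh h oh h oh oh h oh h oh oh h oh; concatenated:

hohohhohohhohhohohhohhohohhoh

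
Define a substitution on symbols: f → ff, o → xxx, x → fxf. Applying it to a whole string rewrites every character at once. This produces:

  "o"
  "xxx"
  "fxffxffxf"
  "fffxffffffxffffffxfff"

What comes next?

Rewriting the 21 symbols of fffxffffffxffffffxfff one by one yields ff ff ff fxf ff ff ff ff ff ff fxf ff ff ff ff ff ff fxf ff ff ff; concatenated:

fffffffxffffffffffffffxffffffffffffffxfffffff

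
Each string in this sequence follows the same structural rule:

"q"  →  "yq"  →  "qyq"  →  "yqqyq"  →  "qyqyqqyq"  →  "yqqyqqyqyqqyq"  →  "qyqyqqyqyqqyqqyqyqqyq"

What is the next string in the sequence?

Each term (from the third on) is the two preceding terms concatenated in order: term 3 = q·yq = qyq.
So term 8 is yqqyqqyqyqqyq·qyqyqqyqyqqyqqyqyqqyq.

yqqyqqyqyqqyqqyqyqqyqyqqyqqyqyqqyq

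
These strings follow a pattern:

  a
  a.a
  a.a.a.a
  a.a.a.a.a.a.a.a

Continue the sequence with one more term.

a.a.a.a.a.a.a.a.a.a.a.a.a.a.a.a

s(k+1) = s(k)·.·s(k) — each term doubles the last with '.' between the halves.
One more doubling of a.a.a.a.a.a.a.a gives the answer.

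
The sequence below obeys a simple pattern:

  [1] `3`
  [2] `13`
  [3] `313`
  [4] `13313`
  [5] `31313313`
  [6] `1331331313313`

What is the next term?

313133131331331313313

This is a Fibonacci-style word recurrence s(k) = s(k−2)·s(k−1): e.g. 3·13 = 313.
Continuing: 31313313 · 1331331313313 gives term 7.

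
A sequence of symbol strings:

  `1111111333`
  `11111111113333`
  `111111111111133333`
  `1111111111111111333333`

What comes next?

11111111111111111113333333

Term n consists of 3n+1 1's, followed by n+1 3's, where the shown terms are n = 2, 3, 4, 5.
At n = 6 the blocks have lengths 19, 7.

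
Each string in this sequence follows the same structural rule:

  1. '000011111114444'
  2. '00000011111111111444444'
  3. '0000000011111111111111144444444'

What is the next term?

000000000011111111111111111114444444444

The n-th term is 2n 0's then 4n-1 1's then 2n 4's, where the shown terms are n = 2, 3, 4.
Setting n = 5 gives 10, 19, 10 characters in each block.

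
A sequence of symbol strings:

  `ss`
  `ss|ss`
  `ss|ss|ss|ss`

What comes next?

Each string is two copies of the previous one joined by '|'.
Doubling ss|ss|ss|ss with '|' between the halves:

ss|ss|ss|ss|ss|ss|ss|ss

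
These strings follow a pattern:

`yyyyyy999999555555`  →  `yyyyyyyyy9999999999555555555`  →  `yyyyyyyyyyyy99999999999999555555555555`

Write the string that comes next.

Term n consists of 3n+3 y's, followed by 4n+2 9's, followed by 3n+3 5's (n = 1, 2, …).
At n = 4 the blocks have lengths 15, 18, 15.

yyyyyyyyyyyyyyy999999999999999999555555555555555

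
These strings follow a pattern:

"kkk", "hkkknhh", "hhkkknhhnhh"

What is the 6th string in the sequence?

Each term wraps the previous one in h on the left and nhh on the right.
From hhkkknhhnhh, 3 further steps: hhkkknhhnhh → hhhkkknhhnhhnhh → hhhhkkknhhnhhnhhnhh → (answer).

hhhhhkkknhhnhhnhhnhhnhh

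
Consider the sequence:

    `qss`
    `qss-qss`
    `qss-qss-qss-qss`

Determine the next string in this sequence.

s(k+1) = s(k)·-·s(k) — each term doubles the last with '-' between the halves.
So the next term is two copies of qss-qss-qss-qss with '-' between the halves.

qss-qss-qss-qss-qss-qss-qss-qss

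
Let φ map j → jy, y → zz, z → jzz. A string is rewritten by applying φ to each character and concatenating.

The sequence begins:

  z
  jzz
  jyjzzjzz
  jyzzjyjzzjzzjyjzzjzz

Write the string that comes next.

Rewriting the 20 symbols of jyzzjyjzzjzzjyjzzjzz one by one yields jy zz jzz jzz jy zz jy jzz jzz jy jzz jzz jy zz jy jzz jzz jy jzz jzz; concatenated:

jyzzjzzjzzjyzzjyjzzjzzjyjzzjzzjyzzjyjzzjzzjyjzzjzz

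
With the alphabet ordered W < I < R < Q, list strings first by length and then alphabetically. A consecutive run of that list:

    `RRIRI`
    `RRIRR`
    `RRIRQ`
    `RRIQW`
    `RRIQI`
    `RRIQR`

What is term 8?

Continuing the enumeration 2 steps past RRIQR: RRIQR → RRIQQ → (answer).

RRRWW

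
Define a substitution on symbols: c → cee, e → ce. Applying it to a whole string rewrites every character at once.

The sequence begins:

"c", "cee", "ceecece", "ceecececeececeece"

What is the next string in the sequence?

ceecececeececeececeecececeececeecececeece

Replace each of the 17 characters of ceecececeececeece in place — cee ce ce cee ce cee ce cee ce ce cee ce cee ce ce cee ce — and concatenate.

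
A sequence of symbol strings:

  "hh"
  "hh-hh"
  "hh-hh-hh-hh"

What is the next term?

hh-hh-hh-hh-hh-hh-hh-hh

s(k+1) = s(k)·-·s(k) — each term doubles the last with '-' between the halves.
So the next term is two copies of hh-hh-hh-hh with '-' between the halves.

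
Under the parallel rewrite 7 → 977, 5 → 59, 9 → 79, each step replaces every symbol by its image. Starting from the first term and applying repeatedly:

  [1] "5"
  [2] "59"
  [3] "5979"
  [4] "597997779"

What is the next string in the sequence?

5979977797997797797779

Apply φ to 597997779 symbol by symbol: 5→59, 9→79, 7→977, 9→79, 9→79, 7→977, 7→977, 7→977, 9→79; joined: 59 79 977 79 79 977 977 977 79.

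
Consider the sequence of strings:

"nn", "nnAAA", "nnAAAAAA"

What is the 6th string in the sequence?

nnAAAAAAAAAAAAAAA

Every step adds AAA to the end: s(k+1) = s(k)·AAA.
From nnAAAAAA, 3 further steps: nnAAAAAA → nnAAAAAAAAA → nnAAAAAAAAAAAA → (answer).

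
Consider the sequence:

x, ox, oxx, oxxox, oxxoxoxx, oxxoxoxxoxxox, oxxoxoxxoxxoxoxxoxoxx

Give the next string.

This is a Fibonacci-style word recurrence s(k) = s(k−1)·s(k−2): e.g. ox·x = oxx.
Continuing: oxxoxoxxoxxoxoxxoxoxx · oxxoxoxxoxxox gives term 8.

oxxoxoxxoxxoxoxxoxoxxoxxoxoxxoxxox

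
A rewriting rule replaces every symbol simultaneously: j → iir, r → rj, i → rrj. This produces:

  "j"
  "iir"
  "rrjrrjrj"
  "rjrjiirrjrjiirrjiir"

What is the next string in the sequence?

Rewriting the 19 symbols of rjrjiirrjrjiirrjiir one by one yields rj iir rj iir rrj rrj rj rj iir rj iir rrj rrj rj rj iir rrj rrj rj; concatenated:

rjiirrjiirrrjrrjrjrjiirrjiirrrjrrjrjrjiirrrjrrjrj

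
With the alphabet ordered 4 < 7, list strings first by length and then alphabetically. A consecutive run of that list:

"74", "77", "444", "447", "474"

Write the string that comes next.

Find the rightmost character of 474 below 7, bump it to the next letter, and reset everything to its right to 4.

477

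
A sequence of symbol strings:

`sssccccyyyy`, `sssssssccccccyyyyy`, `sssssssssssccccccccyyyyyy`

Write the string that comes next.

sssssssssssssssccccccccccyyyyyyy

Each string has the form s^{4n-1} c^{2n+2} y^{n+3} (n = 1, 2, …).
For the next term, n = 4, so the run lengths are 15, 10, 7.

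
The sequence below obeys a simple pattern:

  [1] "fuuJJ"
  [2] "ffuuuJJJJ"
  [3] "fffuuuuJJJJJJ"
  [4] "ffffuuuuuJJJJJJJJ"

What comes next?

fffffuuuuuuJJJJJJJJJJ

Each string has the form f^{n} u^{n+1} J^{2n} (n = 1, 2, …).
For the next term, n = 5, so the run lengths are 5, 6, 10.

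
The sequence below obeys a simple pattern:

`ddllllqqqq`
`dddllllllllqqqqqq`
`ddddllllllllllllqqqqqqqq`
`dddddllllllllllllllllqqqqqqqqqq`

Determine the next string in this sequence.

Each string has the form d^{n+1} l^{4n} q^{2n+2} (n = 1, 2, …).
For the next term, n = 5, so the run lengths are 6, 20, 12.

ddddddllllllllllllllllllllqqqqqqqqqqqq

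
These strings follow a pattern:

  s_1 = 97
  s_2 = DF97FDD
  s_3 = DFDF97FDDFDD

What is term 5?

DFDFDFDF97FDDFDDFDDFDD

s(k+1) = DF·s(k)·FDD, so each term gains DF as a prefix and FDD as a suffix.
From DFDF97FDDFDD, 2 further steps: DFDF97FDDFDD → DFDFDF97FDDFDDFDD → (answer).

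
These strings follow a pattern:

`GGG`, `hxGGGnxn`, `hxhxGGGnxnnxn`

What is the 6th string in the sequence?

Each term wraps the previous one in hx on the left and nxn on the right.
From hxhxGGGnxnnxn, 3 further steps: hxhxGGGnxnnxn → hxhxhxGGGnxnnxnnxn → hxhxhxhxGGGnxnnxnnxnnxn → (answer).

hxhxhxhxhxGGGnxnnxnnxnnxnnxn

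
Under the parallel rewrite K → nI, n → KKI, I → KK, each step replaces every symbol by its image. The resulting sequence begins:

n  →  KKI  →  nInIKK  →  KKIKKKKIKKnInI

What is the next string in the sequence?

nInIKKnInInInIKKnInIKKIKKKKIKK

Replace each of the 14 characters of KKIKKKKIKKnInI in place — nI nI KK nI nI nI nI KK nI nI KKI KK KKI KK — and concatenate.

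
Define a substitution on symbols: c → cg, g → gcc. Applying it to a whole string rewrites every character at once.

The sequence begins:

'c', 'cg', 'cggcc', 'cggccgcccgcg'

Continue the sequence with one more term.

Rewriting each symbol of cggccgcccgcg: c→cg, g→gcc, g→gcc, c→cg, c→cg, g→gcc, c→cg, c→cg, c→cg, g→gcc, c→cg, g→gcc, which concatenates to cg gcc gcc cg cg gcc cg cg cg gcc cg gcc.

cggccgcccgcggcccgcgcggcccggcc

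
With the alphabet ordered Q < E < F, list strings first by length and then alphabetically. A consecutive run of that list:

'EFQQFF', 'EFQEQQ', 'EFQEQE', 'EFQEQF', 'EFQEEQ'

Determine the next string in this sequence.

EFQEEE

Treat EFQEEQ as a base-3 numeral over the given alphabet and add one, carrying through any trailing F's.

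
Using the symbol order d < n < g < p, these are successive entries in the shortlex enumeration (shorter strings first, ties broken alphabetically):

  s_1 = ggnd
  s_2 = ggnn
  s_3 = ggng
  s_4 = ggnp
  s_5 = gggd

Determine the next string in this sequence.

Find the rightmost character of gggd below p, bump it to the next letter, and reset everything to its right to d.

gggn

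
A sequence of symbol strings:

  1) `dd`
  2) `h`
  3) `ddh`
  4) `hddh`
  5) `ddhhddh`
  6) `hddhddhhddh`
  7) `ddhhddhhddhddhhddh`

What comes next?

From term 3 onward, concatenate the second-to-last term with the last: dd·h = ddh, h·ddh = hddh, …
So term 8 is hddhddhhddh·ddhhddhhddhddhhddh.

hddhddhhddhddhhddhhddhddhhddh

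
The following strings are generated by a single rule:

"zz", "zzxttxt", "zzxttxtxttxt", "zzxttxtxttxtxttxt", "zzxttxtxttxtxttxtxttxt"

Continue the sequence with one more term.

Every step adds xttxt to the end: s(k+1) = s(k)·xttxt.
Applying this once more to zzxttxtxttxtxttxtxttxt:

zzxttxtxttxtxttxtxttxtxttxt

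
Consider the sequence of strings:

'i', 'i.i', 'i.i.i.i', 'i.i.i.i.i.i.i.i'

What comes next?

i.i.i.i.i.i.i.i.i.i.i.i.i.i.i.i

Every step duplicates the string with '.' between the halves.
So the next term is two copies of i.i.i.i.i.i.i.i with '.' between the halves.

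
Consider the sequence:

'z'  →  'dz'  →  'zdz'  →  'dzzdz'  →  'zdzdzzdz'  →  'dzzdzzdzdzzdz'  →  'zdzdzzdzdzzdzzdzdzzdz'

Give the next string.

Each term (from the third on) is the two preceding terms concatenated in order: term 3 = z·dz = zdz.
The next term joins dzzdzzdzdzzdz and zdzdzzdzdzzdzzdzdzzdz.

dzzdzzdzdzzdzzdzdzzdzdzzdzzdzdzzdz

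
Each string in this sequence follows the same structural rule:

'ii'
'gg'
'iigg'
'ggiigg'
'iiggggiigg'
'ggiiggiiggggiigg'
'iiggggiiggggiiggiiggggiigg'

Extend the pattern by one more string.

Each term (from the third on) is the two preceding terms concatenated in order: term 3 = ii·gg = iigg.
So term 8 is ggiiggiiggggiigg·iiggggiiggggiiggiiggggiigg.

ggiiggiiggggiiggiiggggiiggggiiggiiggggiigg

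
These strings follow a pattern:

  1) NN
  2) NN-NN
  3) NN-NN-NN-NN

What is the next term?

Every step duplicates the string with '-' between the halves.
So the next term is two copies of NN-NN-NN-NN with '-' between the halves.

NN-NN-NN-NN-NN-NN-NN-NN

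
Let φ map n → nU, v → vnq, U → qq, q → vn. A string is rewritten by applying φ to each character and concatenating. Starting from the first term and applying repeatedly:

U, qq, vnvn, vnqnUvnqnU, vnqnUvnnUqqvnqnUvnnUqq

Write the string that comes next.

Rewriting the 22 symbols of vnqnUvnnUqqvnqnUvnnUqq one by one yields vnq nU vn nU qq vnq nU nU qq vn vn vnq nU vn nU qq vnq nU nU qq vn vn; concatenated:

vnqnUvnnUqqvnqnUnUqqvnvnvnqnUvnnUqqvnqnUnUqqvnvn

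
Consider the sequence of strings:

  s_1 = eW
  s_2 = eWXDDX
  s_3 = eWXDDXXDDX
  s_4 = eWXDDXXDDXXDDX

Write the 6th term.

eWXDDXXDDXXDDXXDDXXDDX

Each term is the previous one with XDDX appended.
From eWXDDXXDDXXDDX, 2 further steps: eWXDDXXDDXXDDX → eWXDDXXDDXXDDXXDDX → (answer).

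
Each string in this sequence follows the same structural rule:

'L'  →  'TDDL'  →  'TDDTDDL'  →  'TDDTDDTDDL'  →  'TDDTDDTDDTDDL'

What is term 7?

The strings grow by a fixed prefix TDD each time.
From TDDTDDTDDTDDL, 2 further steps: TDDTDDTDDTDDL → TDDTDDTDDTDDTDDL → (answer).

TDDTDDTDDTDDTDDTDDL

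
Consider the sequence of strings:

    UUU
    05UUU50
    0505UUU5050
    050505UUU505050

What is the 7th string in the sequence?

050505050505UUU505050505050

s(k+1) = 05·s(k)·50, so each term gains 05 as a prefix and 50 as a suffix.
From 050505UUU505050, 3 further steps: 050505UUU505050 → 05050505UUU50505050 → 0505050505UUU5050505050 → (answer).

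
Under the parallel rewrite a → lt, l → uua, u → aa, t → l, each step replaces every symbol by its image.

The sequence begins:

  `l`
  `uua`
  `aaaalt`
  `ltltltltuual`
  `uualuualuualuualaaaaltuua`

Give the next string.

Replace each of the 25 characters of uualuualuualuualaaaaltuua in place — aa aa lt uua aa aa lt uua aa aa lt uua aa aa lt uua lt lt lt lt uua l aa aa lt — and concatenate.

aaaaltuuaaaaaltuuaaaaaltuuaaaaaltuualtltltltuualaaaalt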